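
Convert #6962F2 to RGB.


69 → 105 (R)
62 → 98 (G)
F2 → 242 (B)
= RGB(105, 98, 242)


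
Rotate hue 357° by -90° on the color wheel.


New hue = (H + rotation) mod 360
New hue = (357 -90) mod 360
= 267 mod 360
= 267°


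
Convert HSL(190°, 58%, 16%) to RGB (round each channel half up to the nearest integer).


H=190°, S=0.58, L=0.16
C = (1-|2L-1|)×S = (1-|-0.68|)×0.58 = 0.1856
H' = H/60 = 190/60 ≈ 3.1667; X = C×(1-|H' mod 2 - 1|) ≈ 0.1547
m = L - C/2 = 0.16 - 0.0928 = 0.0672
Sector ⌊H'⌋ = 3 → (R',G',B') = (0.0, ≈0.1547, 0.1856)
RGB = ((R'+m)×255, (G'+m)×255, (B'+m)×255) = (17.136, 56.576, 64.464)
Round half up → RGB(17, 57, 64)


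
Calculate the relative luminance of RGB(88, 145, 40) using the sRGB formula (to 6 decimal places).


Linearize each channel (sRGB transfer function): c = v/255; c_lin = c/12.92 if c ≤ 0.04045, else ((c+0.055)/1.055)^2.4
  R: 88/255 ≈ 0.345098 > 0.04045 → ((0.345098+0.055)/1.055)^2.4 ≈ 0.097587
  G: 145/255 ≈ 0.568627 > 0.04045 → ((0.568627+0.055)/1.055)^2.4 ≈ 0.283149
  B: 40/255 ≈ 0.156863 > 0.04045 → ((0.156863+0.055)/1.055)^2.4 ≈ 0.021219
R_lin = 0.097587, G_lin = 0.283149, B_lin = 0.021219
L = 0.2126×R + 0.7152×G + 0.0722×B
L = 0.2126×0.097587 + 0.7152×0.283149 + 0.0722×0.021219
L ≈ 0.224787


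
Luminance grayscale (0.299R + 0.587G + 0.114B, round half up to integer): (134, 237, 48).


Gray = 0.299×R + 0.587×G + 0.114×B
Gray = 0.299×134 + 0.587×237 + 0.114×48
Gray = 40.066 + 139.119 + 5.472
Gray = 184.657 → round half up → 185
Gray = 185


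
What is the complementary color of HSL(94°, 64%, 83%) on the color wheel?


Complement = opposite side of color wheel = hue + 180°
H' = (94 + 180) mod 360 = 274°
S and L unchanged.
= HSL(274°, 64%, 83%)


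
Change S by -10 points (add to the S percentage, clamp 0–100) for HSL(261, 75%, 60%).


Original S = 75%
Adjustment = -10 percentage points
New S = 75 + (-10) = 65
Clamp to [0, 100] → 65
= HSL(261°, 65%, 60%)


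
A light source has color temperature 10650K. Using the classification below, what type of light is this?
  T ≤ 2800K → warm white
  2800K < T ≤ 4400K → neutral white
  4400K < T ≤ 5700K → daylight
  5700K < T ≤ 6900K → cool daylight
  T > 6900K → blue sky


Temperature: 10650K
10650K > 6900K → blue sky
Classification: blue sky


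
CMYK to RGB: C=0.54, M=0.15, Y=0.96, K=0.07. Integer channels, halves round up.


R = 255 × (1-C) × (1-K) = 255 × 0.46 × 0.93 = 109.089 → 109
G = 255 × (1-M) × (1-K) = 255 × 0.85 × 0.93 = 201.5775 → 202
B = 255 × (1-Y) × (1-K) = 255 × 0.04 × 0.93 = 9.486 → 9
= RGB(109, 202, 9)


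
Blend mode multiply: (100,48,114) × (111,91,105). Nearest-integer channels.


Multiply: C = A×B/255, rounded to nearest integer
R: 100×111/255 = 11100/255 ≈ 43.529 → 44
G: 48×91/255 = 4368/255 ≈ 17.129 → 17
B: 114×105/255 = 11970/255 ≈ 46.941 → 47
= RGB(44, 17, 47)


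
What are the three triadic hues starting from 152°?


Triadic: equally spaced at 120° intervals
H1 = 152°
H2 = (152 + 120) mod 360 = 272°
H3 = (152 + 240) mod 360 = 32°
Triadic = 152°, 272°, 32°


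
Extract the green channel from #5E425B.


Color: #5E425B
R = 5E = 94
G = 42 = 66
B = 5B = 91
Green = 66


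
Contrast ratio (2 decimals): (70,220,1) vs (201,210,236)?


Linearize each sRGB channel c=v/255: c/12.92 if c ≤ 0.04045 else ((c+0.055)/1.055)^2.4
L = 0.2126×R_lin + 0.7152×G_lin + 0.0722×B_lin
Color 1 (70,220,1):
  R=70: 70/255≈0.2745 > 0.04045 → ((0.2745+0.055)/1.055)^2.4 ≈ 0.06125
  G=220: 220/255≈0.8627 > 0.04045 → ((0.8627+0.055)/1.055)^2.4 ≈ 0.71569
  B=1: 1/255≈0.0039 ≤ 0.04045 → 0.0039/12.92 ≈ 0.00030
  L1 = 0.2126×0.06125 + 0.7152×0.71569 + 0.0722×0.00030 ≈ 0.52491
Color 2 (201,210,236):
  R=201: 201/255≈0.7882 > 0.04045 → ((0.7882+0.055)/1.055)^2.4 ≈ 0.58408
  G=210: 210/255≈0.8235 > 0.04045 → ((0.8235+0.055)/1.055)^2.4 ≈ 0.64448
  B=236: 236/255≈0.9255 > 0.04045 → ((0.9255+0.055)/1.055)^2.4 ≈ 0.83880
  L2 = 0.2126×0.58408 + 0.7152×0.64448 + 0.0722×0.83880 ≈ 0.64567
Lighter = 0.64567, Darker = 0.52491
Ratio = (L_lighter + 0.05) / (L_darker + 0.05)
Ratio = (0.64567 + 0.05) / (0.52491 + 0.05) = 0.69567 / 0.57491 ≈ 1.2101
Ratio ≈ 1.21:1


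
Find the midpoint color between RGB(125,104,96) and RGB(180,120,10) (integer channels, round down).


Midpoint: each channel = ⌊(C₁+C₂)/2⌋
R: ⌊(125+180)/2⌋ = 152
G: ⌊(104+120)/2⌋ = 112
B: ⌊(96+10)/2⌋ = 53
= RGB(152, 112, 53)


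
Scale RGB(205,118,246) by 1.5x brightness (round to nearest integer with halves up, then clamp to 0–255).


Multiply each channel by 1.5, round half up, clamp to [0, 255]
R: 205×1.5 = 307.5 → round → 308 → clamp → 255
G: 118×1.5 = 177
B: 246×1.5 = 369 → clamp → 255
= RGB(255, 177, 255)


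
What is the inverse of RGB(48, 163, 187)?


Invert: (255-R, 255-G, 255-B)
R: 255-48 = 207
G: 255-163 = 92
B: 255-187 = 68
= RGB(207, 92, 68)


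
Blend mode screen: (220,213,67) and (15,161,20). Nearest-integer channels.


Screen: C = 255 - (255-A)×(255-B)/255, rounded to nearest integer
R: 255 - (255-220)×(255-15)/255 = 255 - 8400/255 ≈ 255 - 32.941 = 222.059 → 222
G: 255 - (255-213)×(255-161)/255 = 255 - 3948/255 ≈ 255 - 15.482 = 239.518 → 240
B: 255 - (255-67)×(255-20)/255 = 255 - 44180/255 ≈ 255 - 173.255 = 81.745 → 82
= RGB(222, 240, 82)


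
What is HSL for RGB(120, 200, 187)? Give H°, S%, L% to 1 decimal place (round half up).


Normalize: R'=120/255≈0.4706, G'=200/255≈0.7843, B'=187/255≈0.7333
Max=200/255, Min=120/255, Δ=Max-Min=80/255
L = (Max+Min)/2 = (200+120)/510 = 320/510 = 0.62745… → L = 62.7%
L > 0.5 → S = Δ/(2-Max-Min) = 80/(510-200-120) = 80/190 = 0.42105… → S = 42.1%
(the 1/255 factors cancel in S and H, so raw channel differences can be used)
Max is G' → H = 60 × ((B-R)/Δ + 2) = 60 × ((187-120)/80 + 2)
  67/80 + 2 = 0.8375 + 2 = 2.8375
  H = 60 × 2.8375 = 170.25° → H = 170.3°
= HSL(170.3°, 42.1%, 62.7%)


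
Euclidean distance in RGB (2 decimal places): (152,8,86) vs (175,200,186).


d = √[(R₁-R₂)² + (G₁-G₂)² + (B₁-B₂)²]
d = √[(152-175)² + (8-200)² + (86-186)²]
d = √[529 + 36864 + 10000]
d = √47393
d ≈ 217.70


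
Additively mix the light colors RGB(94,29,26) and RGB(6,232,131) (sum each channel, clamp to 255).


Additive: each channel = min(255, C₁+C₂)
R: 94+6 = 100 → 100
G: 29+232 = 261 → 255
B: 26+131 = 157 → 157
= RGB(100, 255, 157)


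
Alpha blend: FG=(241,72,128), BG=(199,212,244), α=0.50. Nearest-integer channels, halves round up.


C = α×F + (1-α)×B, with 1-α = 0.50
R: 0.50×241 + 0.50×199 = 120.50 + 99.50 = 220.00 → 220
G: 0.50×72 + 0.50×212 = 36.00 + 106.00 = 142.00 → 142
B: 0.50×128 + 0.50×244 = 64.00 + 122.00 = 186.00 → 186
= RGB(220, 142, 186)


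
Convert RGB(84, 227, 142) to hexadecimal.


R = 84 → 54 (hex)
G = 227 → E3 (hex)
B = 142 → 8E (hex)
Hex = #54E38E


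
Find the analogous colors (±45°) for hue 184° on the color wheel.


Base hue: 184°
Left analog: (184 - 45) mod 360 = 139°
Right analog: (184 + 45) mod 360 = 229°
Analogous hues = 139° and 229°


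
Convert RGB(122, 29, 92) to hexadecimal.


R = 122 → 7A (hex)
G = 29 → 1D (hex)
B = 92 → 5C (hex)
Hex = #7A1D5C


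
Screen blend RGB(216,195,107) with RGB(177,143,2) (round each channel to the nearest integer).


Screen: C = 255 - (255-A)×(255-B)/255, rounded to nearest integer
R: 255 - (255-216)×(255-177)/255 = 255 - 3042/255 ≈ 255 - 11.929 = 243.071 → 243
G: 255 - (255-195)×(255-143)/255 = 255 - 6720/255 ≈ 255 - 26.353 = 228.647 → 229
B: 255 - (255-107)×(255-2)/255 = 255 - 37444/255 ≈ 255 - 146.839 = 108.161 → 108
= RGB(243, 229, 108)


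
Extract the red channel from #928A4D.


Color: #928A4D
R = 92 = 146
G = 8A = 138
B = 4D = 77
Red = 146


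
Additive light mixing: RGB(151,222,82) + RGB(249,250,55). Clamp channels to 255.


Additive: each channel = min(255, C₁+C₂)
R: 151+249 = 400 → 255
G: 222+250 = 472 → 255
B: 82+55 = 137 → 137
= RGB(255, 255, 137)


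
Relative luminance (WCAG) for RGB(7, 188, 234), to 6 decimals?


Linearize each channel (sRGB transfer function): c = v/255; c_lin = c/12.92 if c ≤ 0.04045, else ((c+0.055)/1.055)^2.4
  R: 7/255 ≈ 0.027451 ≤ 0.04045 → 0.027451/12.92 ≈ 0.002125
  G: 188/255 ≈ 0.737255 > 0.04045 → ((0.737255+0.055)/1.055)^2.4 ≈ 0.502886
  B: 234/255 ≈ 0.917647 > 0.04045 → ((0.917647+0.055)/1.055)^2.4 ≈ 0.822786
R_lin = 0.002125, G_lin = 0.502886, B_lin = 0.822786
L = 0.2126×R + 0.7152×G + 0.0722×B
L = 0.2126×0.002125 + 0.7152×0.502886 + 0.0722×0.822786
L ≈ 0.419521


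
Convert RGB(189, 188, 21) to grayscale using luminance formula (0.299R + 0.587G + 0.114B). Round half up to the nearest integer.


Gray = 0.299×R + 0.587×G + 0.114×B
Gray = 0.299×189 + 0.587×188 + 0.114×21
Gray = 56.511 + 110.356 + 2.394
Gray = 169.261 → round half up → 169
Gray = 169


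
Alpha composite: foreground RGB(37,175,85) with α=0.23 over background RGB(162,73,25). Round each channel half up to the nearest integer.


C = α×F + (1-α)×B, with 1-α = 0.77
R: 0.23×37 + 0.77×162 = 8.51 + 124.74 = 133.25 → 133
G: 0.23×175 + 0.77×73 = 40.25 + 56.21 = 96.46 → 96
B: 0.23×85 + 0.77×25 = 19.55 + 19.25 = 38.80 → 39
= RGB(133, 96, 39)


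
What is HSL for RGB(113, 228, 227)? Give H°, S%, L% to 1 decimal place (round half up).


Normalize: R'=113/255≈0.4431, G'=228/255≈0.8941, B'=227/255≈0.8902
Max=228/255, Min=113/255, Δ=Max-Min=115/255
L = (Max+Min)/2 = (228+113)/510 = 341/510 = 0.66862… → L = 66.9%
L > 0.5 → S = Δ/(2-Max-Min) = 115/(510-228-113) = 115/169 = 0.68047… → S = 68.0%
(the 1/255 factors cancel in S and H, so raw channel differences can be used)
Max is G' → H = 60 × ((B-R)/Δ + 2) = 60 × ((227-113)/115 + 2)
  114/115 + 2 = 0.9913… + 2 = 2.9913…
  H = 60 × 2.9913… = 179.478…° → H = 179.5°
= HSL(179.5°, 68.0%, 66.9%)


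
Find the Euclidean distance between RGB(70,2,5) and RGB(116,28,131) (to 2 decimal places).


d = √[(R₁-R₂)² + (G₁-G₂)² + (B₁-B₂)²]
d = √[(70-116)² + (2-28)² + (5-131)²]
d = √[2116 + 676 + 15876]
d = √18668
d ≈ 136.63


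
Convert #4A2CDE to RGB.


4A → 74 (R)
2C → 44 (G)
DE → 222 (B)
= RGB(74, 44, 222)


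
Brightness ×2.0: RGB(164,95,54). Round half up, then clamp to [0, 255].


Multiply each channel by 2.0, round half up, clamp to [0, 255]
R: 164×2.0 = 328 → clamp → 255
G: 95×2.0 = 190
B: 54×2.0 = 108
= RGB(255, 190, 108)


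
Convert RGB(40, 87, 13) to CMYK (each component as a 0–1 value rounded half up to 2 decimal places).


R'=40/255≈0.1569, G'=87/255≈0.3412, B'=13/255≈0.0510
K = 1 - max(R',G',B') = 1 - 87/255 = 168/255 = 0.65882… → 0.66
(1-R'-K)/(1-K) simplifies to (max-R)/max with max = 87:
C = (87-40)/87 = 47/87 = 0.54022… → 0.54
M = (87-87)/87 = 0/87 = 0 → 0.00
Y = (87-13)/87 = 74/87 = 0.85057… → 0.85
= CMYK(0.54, 0.00, 0.85, 0.66)


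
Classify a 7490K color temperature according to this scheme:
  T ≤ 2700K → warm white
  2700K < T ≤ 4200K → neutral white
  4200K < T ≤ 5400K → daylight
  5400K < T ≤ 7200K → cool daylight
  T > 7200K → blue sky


Temperature: 7490K
7490K > 7200K → blue sky
Classification: blue sky


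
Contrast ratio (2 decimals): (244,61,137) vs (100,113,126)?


Linearize each sRGB channel c=v/255: c/12.92 if c ≤ 0.04045 else ((c+0.055)/1.055)^2.4
L = 0.2126×R_lin + 0.7152×G_lin + 0.0722×B_lin
Color 1 (244,61,137):
  R=244: 244/255≈0.9569 > 0.04045 → ((0.9569+0.055)/1.055)^2.4 ≈ 0.90466
  G=61: 61/255≈0.2392 > 0.04045 → ((0.2392+0.055)/1.055)^2.4 ≈ 0.04667
  B=137: 137/255≈0.5373 > 0.04045 → ((0.5373+0.055)/1.055)^2.4 ≈ 0.25016
  L1 = 0.2126×0.90466 + 0.7152×0.04667 + 0.0722×0.25016 ≈ 0.24377
Color 2 (100,113,126):
  R=100: 100/255≈0.3922 > 0.04045 → ((0.3922+0.055)/1.055)^2.4 ≈ 0.12744
  G=113: 113/255≈0.4431 > 0.04045 → ((0.4431+0.055)/1.055)^2.4 ≈ 0.16513
  B=126: 126/255≈0.4941 > 0.04045 → ((0.4941+0.055)/1.055)^2.4 ≈ 0.20864
  L2 = 0.2126×0.12744 + 0.7152×0.16513 + 0.0722×0.20864 ≈ 0.16026
Lighter = 0.24377, Darker = 0.16026
Ratio = (L_lighter + 0.05) / (L_darker + 0.05)
Ratio = (0.24377 + 0.05) / (0.16026 + 0.05) = 0.29377 / 0.21026 ≈ 1.3972
Ratio ≈ 1.40:1


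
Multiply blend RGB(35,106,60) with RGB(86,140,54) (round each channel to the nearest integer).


Multiply: C = A×B/255, rounded to nearest integer
R: 35×86/255 = 3010/255 ≈ 11.804 → 12
G: 106×140/255 = 14840/255 ≈ 58.196 → 58
B: 60×54/255 = 3240/255 ≈ 12.706 → 13
= RGB(12, 58, 13)


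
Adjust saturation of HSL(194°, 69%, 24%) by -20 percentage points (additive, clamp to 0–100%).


Original S = 69%
Adjustment = -20 percentage points
New S = 69 + (-20) = 49
Clamp to [0, 100] → 49
= HSL(194°, 49%, 24%)


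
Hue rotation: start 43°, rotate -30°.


New hue = (H + rotation) mod 360
New hue = (43 -30) mod 360
= 13 mod 360
= 13°


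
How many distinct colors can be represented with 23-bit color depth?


Colors = 2^bits = 2^23
= 8,388,608 colors


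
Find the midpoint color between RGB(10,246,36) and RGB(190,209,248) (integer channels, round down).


Midpoint: each channel = ⌊(C₁+C₂)/2⌋
R: ⌊(10+190)/2⌋ = 100
G: ⌊(246+209)/2⌋ = 227
B: ⌊(36+248)/2⌋ = 142
= RGB(100, 227, 142)


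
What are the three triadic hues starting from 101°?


Triadic: equally spaced at 120° intervals
H1 = 101°
H2 = (101 + 120) mod 360 = 221°
H3 = (101 + 240) mod 360 = 341°
Triadic = 101°, 221°, 341°


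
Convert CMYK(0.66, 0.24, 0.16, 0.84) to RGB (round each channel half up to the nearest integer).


R = 255 × (1-C) × (1-K) = 255 × 0.34 × 0.16 = 13.872 → 14
G = 255 × (1-M) × (1-K) = 255 × 0.76 × 0.16 = 31.008 → 31
B = 255 × (1-Y) × (1-K) = 255 × 0.84 × 0.16 = 34.272 → 34
= RGB(14, 31, 34)


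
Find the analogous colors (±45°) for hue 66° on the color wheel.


Base hue: 66°
Left analog: (66 - 45) mod 360 = 21°
Right analog: (66 + 45) mod 360 = 111°
Analogous hues = 21° and 111°


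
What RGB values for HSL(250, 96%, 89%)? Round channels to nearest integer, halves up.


H=250°, S=0.96, L=0.89
C = (1-|2L-1|)×S = (1-|0.78|)×0.96 = 0.2112
H' = H/60 = 250/60 ≈ 4.1667; X = C×(1-|H' mod 2 - 1|) = 0.0352
m = L - C/2 = 0.89 - 0.1056 = 0.7844
Sector ⌊H'⌋ = 4 → (R',G',B') = (0.0352, 0.0, 0.2112)
RGB = ((R'+m)×255, (G'+m)×255, (B'+m)×255) = (208.998, 200.022, 253.878)
Round half up → RGB(209, 200, 254)


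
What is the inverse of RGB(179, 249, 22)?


Invert: (255-R, 255-G, 255-B)
R: 255-179 = 76
G: 255-249 = 6
B: 255-22 = 233
= RGB(76, 6, 233)


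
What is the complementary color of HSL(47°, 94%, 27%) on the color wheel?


Complement = opposite side of color wheel = hue + 180°
H' = (47 + 180) mod 360 = 227°
S and L unchanged.
= HSL(227°, 94%, 27%)


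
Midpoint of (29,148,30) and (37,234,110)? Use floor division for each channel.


Midpoint: each channel = ⌊(C₁+C₂)/2⌋
R: ⌊(29+37)/2⌋ = 33
G: ⌊(148+234)/2⌋ = 191
B: ⌊(30+110)/2⌋ = 70
= RGB(33, 191, 70)


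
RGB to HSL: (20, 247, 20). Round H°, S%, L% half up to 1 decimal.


Normalize: R'=20/255≈0.0784, G'=247/255≈0.9686, B'=20/255≈0.0784
Max=247/255, Min=20/255, Δ=Max-Min=227/255
L = (Max+Min)/2 = (247+20)/510 = 267/510 = 0.52352… → L = 52.4%
L > 0.5 → S = Δ/(2-Max-Min) = 227/(510-247-20) = 227/243 = 0.93415… → S = 93.4%
(the 1/255 factors cancel in S and H, so raw channel differences can be used)
Max is G' → H = 60 × ((B-R)/Δ + 2) = 60 × ((20-20)/227 + 2)
  0/227 + 2 = 0 + 2 = 2
  H = 60 × 2 = 120° → H = 120.0°
= HSL(120.0°, 93.4%, 52.4%)


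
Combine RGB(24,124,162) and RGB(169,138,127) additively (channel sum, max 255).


Additive: each channel = min(255, C₁+C₂)
R: 24+169 = 193 → 193
G: 124+138 = 262 → 255
B: 162+127 = 289 → 255
= RGB(193, 255, 255)


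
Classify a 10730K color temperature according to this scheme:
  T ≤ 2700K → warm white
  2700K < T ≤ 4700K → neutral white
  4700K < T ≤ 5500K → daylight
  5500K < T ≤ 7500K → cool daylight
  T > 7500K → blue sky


Temperature: 10730K
10730K > 7500K → blue sky
Classification: blue sky


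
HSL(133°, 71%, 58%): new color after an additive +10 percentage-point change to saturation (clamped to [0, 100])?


Original S = 71%
Adjustment = +10 percentage points
New S = 71 + (10) = 81
Clamp to [0, 100] → 81
= HSL(133°, 81%, 58%)


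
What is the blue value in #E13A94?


Color: #E13A94
R = E1 = 225
G = 3A = 58
B = 94 = 148
Blue = 148


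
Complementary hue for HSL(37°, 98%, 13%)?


Complement = opposite side of color wheel = hue + 180°
H' = (37 + 180) mod 360 = 217°
S and L unchanged.
= HSL(217°, 98%, 13%)


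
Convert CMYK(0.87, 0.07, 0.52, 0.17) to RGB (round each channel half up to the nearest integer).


R = 255 × (1-C) × (1-K) = 255 × 0.13 × 0.83 = 27.5145 → 28
G = 255 × (1-M) × (1-K) = 255 × 0.93 × 0.83 = 196.8345 → 197
B = 255 × (1-Y) × (1-K) = 255 × 0.48 × 0.83 = 101.592 → 102
= RGB(28, 197, 102)


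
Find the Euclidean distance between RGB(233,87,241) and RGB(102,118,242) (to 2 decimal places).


d = √[(R₁-R₂)² + (G₁-G₂)² + (B₁-B₂)²]
d = √[(233-102)² + (87-118)² + (241-242)²]
d = √[17161 + 961 + 1]
d = √18123
d ≈ 134.62


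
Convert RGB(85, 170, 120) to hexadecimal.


R = 85 → 55 (hex)
G = 170 → AA (hex)
B = 120 → 78 (hex)
Hex = #55AA78


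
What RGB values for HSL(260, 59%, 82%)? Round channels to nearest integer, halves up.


H=260°, S=0.59, L=0.82
C = (1-|2L-1|)×S = (1-|0.64|)×0.59 = 0.2124
H' = H/60 = 260/60 ≈ 4.3333; X = C×(1-|H' mod 2 - 1|) = 0.0708
m = L - C/2 = 0.82 - 0.1062 = 0.7138
Sector ⌊H'⌋ = 4 → (R',G',B') = (0.0708, 0.0, 0.2124)
RGB = ((R'+m)×255, (G'+m)×255, (B'+m)×255) = (200.073, 182.019, 236.181)
Round half up → RGB(200, 182, 236)


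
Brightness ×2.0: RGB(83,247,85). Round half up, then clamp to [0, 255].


Multiply each channel by 2.0, round half up, clamp to [0, 255]
R: 83×2.0 = 166
G: 247×2.0 = 494 → clamp → 255
B: 85×2.0 = 170
= RGB(166, 255, 170)


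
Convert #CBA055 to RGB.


CB → 203 (R)
A0 → 160 (G)
55 → 85 (B)
= RGB(203, 160, 85)


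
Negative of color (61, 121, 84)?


Invert: (255-R, 255-G, 255-B)
R: 255-61 = 194
G: 255-121 = 134
B: 255-84 = 171
= RGB(194, 134, 171)


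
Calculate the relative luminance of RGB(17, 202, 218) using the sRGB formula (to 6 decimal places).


Linearize each channel (sRGB transfer function): c = v/255; c_lin = c/12.92 if c ≤ 0.04045, else ((c+0.055)/1.055)^2.4
  R: 17/255 ≈ 0.066667 > 0.04045 → ((0.066667+0.055)/1.055)^2.4 ≈ 0.005605
  G: 202/255 ≈ 0.792157 > 0.04045 → ((0.792157+0.055)/1.055)^2.4 ≈ 0.590619
  B: 218/255 ≈ 0.854902 > 0.04045 → ((0.854902+0.055)/1.055)^2.4 ≈ 0.701102
R_lin = 0.005605, G_lin = 0.590619, B_lin = 0.701102
L = 0.2126×R + 0.7152×G + 0.0722×B
L = 0.2126×0.005605 + 0.7152×0.590619 + 0.0722×0.701102
L ≈ 0.474222


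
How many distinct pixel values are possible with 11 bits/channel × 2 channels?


Total bits = 11 bits/channel × 2 channels = 22 bits
Distinct pixel values = 2^22
= 4,194,304 pixel values


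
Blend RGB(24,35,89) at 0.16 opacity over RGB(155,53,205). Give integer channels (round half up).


C = α×F + (1-α)×B, with 1-α = 0.84
R: 0.16×24 + 0.84×155 = 3.84 + 130.20 = 134.04 → 134
G: 0.16×35 + 0.84×53 = 5.60 + 44.52 = 50.12 → 50
B: 0.16×89 + 0.84×205 = 14.24 + 172.20 = 186.44 → 186
= RGB(134, 50, 186)


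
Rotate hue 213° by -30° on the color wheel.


New hue = (H + rotation) mod 360
New hue = (213 -30) mod 360
= 183 mod 360
= 183°


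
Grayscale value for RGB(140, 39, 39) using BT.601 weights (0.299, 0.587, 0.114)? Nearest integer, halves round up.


Gray = 0.299×R + 0.587×G + 0.114×B
Gray = 0.299×140 + 0.587×39 + 0.114×39
Gray = 41.860 + 22.893 + 4.446
Gray = 69.199 → round half up → 69
Gray = 69


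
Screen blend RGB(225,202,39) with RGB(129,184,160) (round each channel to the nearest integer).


Screen: C = 255 - (255-A)×(255-B)/255, rounded to nearest integer
R: 255 - (255-225)×(255-129)/255 = 255 - 3780/255 ≈ 255 - 14.824 = 240.176 → 240
G: 255 - (255-202)×(255-184)/255 = 255 - 3763/255 ≈ 255 - 14.757 = 240.243 → 240
B: 255 - (255-39)×(255-160)/255 = 255 - 20520/255 ≈ 255 - 80.471 = 174.529 → 175
= RGB(240, 240, 175)


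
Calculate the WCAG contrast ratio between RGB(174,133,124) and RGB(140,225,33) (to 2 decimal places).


Linearize each sRGB channel c=v/255: c/12.92 if c ≤ 0.04045 else ((c+0.055)/1.055)^2.4
L = 0.2126×R_lin + 0.7152×G_lin + 0.0722×B_lin
Color 1 (174,133,124):
  R=174: 174/255≈0.6824 > 0.04045 → ((0.6824+0.055)/1.055)^2.4 ≈ 0.42327
  G=133: 133/255≈0.5216 > 0.04045 → ((0.5216+0.055)/1.055)^2.4 ≈ 0.23455
  B=124: 124/255≈0.4863 > 0.04045 → ((0.4863+0.055)/1.055)^2.4 ≈ 0.20156
  L1 = 0.2126×0.42327 + 0.7152×0.23455 + 0.0722×0.20156 ≈ 0.27229
Color 2 (140,225,33):
  R=140: 140/255≈0.5490 > 0.04045 → ((0.5490+0.055)/1.055)^2.4 ≈ 0.26225
  G=225: 225/255≈0.8824 > 0.04045 → ((0.8824+0.055)/1.055)^2.4 ≈ 0.75294
  B=33: 33/255≈0.1294 > 0.04045 → ((0.1294+0.055)/1.055)^2.4 ≈ 0.01521
  L2 = 0.2126×0.26225 + 0.7152×0.75294 + 0.0722×0.01521 ≈ 0.59536
Lighter = 0.59536, Darker = 0.27229
Ratio = (L_lighter + 0.05) / (L_darker + 0.05)
Ratio = (0.59536 + 0.05) / (0.27229 + 0.05) = 0.64536 / 0.32229 ≈ 2.0024
Ratio ≈ 2.00:1


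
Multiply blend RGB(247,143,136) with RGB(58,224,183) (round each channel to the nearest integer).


Multiply: C = A×B/255, rounded to nearest integer
R: 247×58/255 = 14326/255 ≈ 56.180 → 56
G: 143×224/255 = 32032/255 ≈ 125.616 → 126
B: 136×183/255 = 24888/255 ≈ 97.600 → 98
= RGB(56, 126, 98)


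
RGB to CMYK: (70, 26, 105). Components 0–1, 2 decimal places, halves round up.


R'=70/255≈0.2745, G'=26/255≈0.1020, B'=105/255≈0.4118
K = 1 - max(R',G',B') = 1 - 105/255 = 150/255 = 0.58823… → 0.59
(1-R'-K)/(1-K) simplifies to (max-R)/max with max = 105:
C = (105-70)/105 = 35/105 = 0.33333… → 0.33
M = (105-26)/105 = 79/105 = 0.75238… → 0.75
Y = (105-105)/105 = 0/105 = 0 → 0.00
= CMYK(0.33, 0.75, 0.00, 0.59)


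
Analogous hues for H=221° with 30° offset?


Base hue: 221°
Left analog: (221 - 30) mod 360 = 191°
Right analog: (221 + 30) mod 360 = 251°
Analogous hues = 191° and 251°


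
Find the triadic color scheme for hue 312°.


Triadic: equally spaced at 120° intervals
H1 = 312°
H2 = (312 + 120) mod 360 = 72°
H3 = (312 + 240) mod 360 = 192°
Triadic = 312°, 72°, 192°


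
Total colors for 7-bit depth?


Colors = 2^bits = 2^7
= 128 colors


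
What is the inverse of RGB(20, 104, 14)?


Invert: (255-R, 255-G, 255-B)
R: 255-20 = 235
G: 255-104 = 151
B: 255-14 = 241
= RGB(235, 151, 241)


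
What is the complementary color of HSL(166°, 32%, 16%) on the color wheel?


Complement = opposite side of color wheel = hue + 180°
H' = (166 + 180) mod 360 = 346°
S and L unchanged.
= HSL(346°, 32%, 16%)


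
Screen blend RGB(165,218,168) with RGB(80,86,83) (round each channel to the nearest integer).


Screen: C = 255 - (255-A)×(255-B)/255, rounded to nearest integer
R: 255 - (255-165)×(255-80)/255 = 255 - 15750/255 ≈ 255 - 61.765 = 193.235 → 193
G: 255 - (255-218)×(255-86)/255 = 255 - 6253/255 ≈ 255 - 24.522 = 230.478 → 230
B: 255 - (255-168)×(255-83)/255 = 255 - 14964/255 ≈ 255 - 58.682 = 196.318 → 196
= RGB(193, 230, 196)


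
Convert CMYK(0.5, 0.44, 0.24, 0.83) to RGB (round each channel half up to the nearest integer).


R = 255 × (1-C) × (1-K) = 255 × 0.50 × 0.17 = 21.675 → 22
G = 255 × (1-M) × (1-K) = 255 × 0.56 × 0.17 = 24.276 → 24
B = 255 × (1-Y) × (1-K) = 255 × 0.76 × 0.17 = 32.946 → 33
= RGB(22, 24, 33)


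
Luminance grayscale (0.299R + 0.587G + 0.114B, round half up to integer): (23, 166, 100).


Gray = 0.299×R + 0.587×G + 0.114×B
Gray = 0.299×23 + 0.587×166 + 0.114×100
Gray = 6.877 + 97.442 + 11.400
Gray = 115.719 → round half up → 116
Gray = 116


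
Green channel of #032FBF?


Color: #032FBF
R = 03 = 3
G = 2F = 47
B = BF = 191
Green = 47


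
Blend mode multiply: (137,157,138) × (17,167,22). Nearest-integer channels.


Multiply: C = A×B/255, rounded to nearest integer
R: 137×17/255 = 2329/255 ≈ 9.133 → 9
G: 157×167/255 = 26219/255 ≈ 102.820 → 103
B: 138×22/255 = 3036/255 ≈ 11.906 → 12
= RGB(9, 103, 12)


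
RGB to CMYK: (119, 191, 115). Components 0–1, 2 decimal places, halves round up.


R'=119/255≈0.4667, G'=191/255≈0.7490, B'=115/255≈0.4510
K = 1 - max(R',G',B') = 1 - 191/255 = 64/255 = 0.25098… → 0.25
(1-R'-K)/(1-K) simplifies to (max-R)/max with max = 191:
C = (191-119)/191 = 72/191 = 0.37696… → 0.38
M = (191-191)/191 = 0/191 = 0 → 0.00
Y = (191-115)/191 = 76/191 = 0.39790… → 0.40
= CMYK(0.38, 0.00, 0.40, 0.25)


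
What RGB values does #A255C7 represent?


A2 → 162 (R)
55 → 85 (G)
C7 → 199 (B)
= RGB(162, 85, 199)


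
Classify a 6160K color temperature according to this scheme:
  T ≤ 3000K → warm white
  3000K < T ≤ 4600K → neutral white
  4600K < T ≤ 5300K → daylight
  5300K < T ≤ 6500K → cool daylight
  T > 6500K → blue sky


Temperature: 6160K
5300K < 6160K ≤ 6500K → cool daylight
Classification: cool daylight


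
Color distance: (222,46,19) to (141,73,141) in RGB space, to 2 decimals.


d = √[(R₁-R₂)² + (G₁-G₂)² + (B₁-B₂)²]
d = √[(222-141)² + (46-73)² + (19-141)²]
d = √[6561 + 729 + 14884]
d = √22174
d ≈ 148.91


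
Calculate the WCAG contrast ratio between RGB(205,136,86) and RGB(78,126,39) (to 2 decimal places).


Linearize each sRGB channel c=v/255: c/12.92 if c ≤ 0.04045 else ((c+0.055)/1.055)^2.4
L = 0.2126×R_lin + 0.7152×G_lin + 0.0722×B_lin
Color 1 (205,136,86):
  R=205: 205/255≈0.8039 > 0.04045 → ((0.8039+0.055)/1.055)^2.4 ≈ 0.61050
  G=136: 136/255≈0.5333 > 0.04045 → ((0.5333+0.055)/1.055)^2.4 ≈ 0.24620
  B=86: 86/255≈0.3373 > 0.04045 → ((0.3373+0.055)/1.055)^2.4 ≈ 0.09306
  L1 = 0.2126×0.61050 + 0.7152×0.24620 + 0.0722×0.09306 ≈ 0.31259
Color 2 (78,126,39):
  R=78: 78/255≈0.3059 > 0.04045 → ((0.3059+0.055)/1.055)^2.4 ≈ 0.07619
  G=126: 126/255≈0.4941 > 0.04045 → ((0.4941+0.055)/1.055)^2.4 ≈ 0.20864
  B=39: 39/255≈0.1529 > 0.04045 → ((0.1529+0.055)/1.055)^2.4 ≈ 0.02029
  L2 = 0.2126×0.07619 + 0.7152×0.20864 + 0.0722×0.02029 ≈ 0.16688
Lighter = 0.31259, Darker = 0.16688
Ratio = (L_lighter + 0.05) / (L_darker + 0.05)
Ratio = (0.31259 + 0.05) / (0.16688 + 0.05) = 0.36259 / 0.21688 ≈ 1.6719
Ratio ≈ 1.67:1


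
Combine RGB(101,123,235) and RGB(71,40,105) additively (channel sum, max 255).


Additive: each channel = min(255, C₁+C₂)
R: 101+71 = 172 → 172
G: 123+40 = 163 → 163
B: 235+105 = 340 → 255
= RGB(172, 163, 255)


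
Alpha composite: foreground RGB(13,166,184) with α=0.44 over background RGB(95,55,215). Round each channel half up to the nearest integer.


C = α×F + (1-α)×B, with 1-α = 0.56
R: 0.44×13 + 0.56×95 = 5.72 + 53.20 = 58.92 → 59
G: 0.44×166 + 0.56×55 = 73.04 + 30.80 = 103.84 → 104
B: 0.44×184 + 0.56×215 = 80.96 + 120.40 = 201.36 → 201
= RGB(59, 104, 201)


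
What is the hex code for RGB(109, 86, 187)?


R = 109 → 6D (hex)
G = 86 → 56 (hex)
B = 187 → BB (hex)
Hex = #6D56BB


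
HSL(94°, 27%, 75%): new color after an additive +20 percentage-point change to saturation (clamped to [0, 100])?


Original S = 27%
Adjustment = +20 percentage points
New S = 27 + (20) = 47
Clamp to [0, 100] → 47
= HSL(94°, 47%, 75%)


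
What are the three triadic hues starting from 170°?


Triadic: equally spaced at 120° intervals
H1 = 170°
H2 = (170 + 120) mod 360 = 290°
H3 = (170 + 240) mod 360 = 50°
Triadic = 170°, 290°, 50°


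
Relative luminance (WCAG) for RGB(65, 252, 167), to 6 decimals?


Linearize each channel (sRGB transfer function): c = v/255; c_lin = c/12.92 if c ≤ 0.04045, else ((c+0.055)/1.055)^2.4
  R: 65/255 ≈ 0.254902 > 0.04045 → ((0.254902+0.055)/1.055)^2.4 ≈ 0.052861
  G: 252/255 ≈ 0.988235 > 0.04045 → ((0.988235+0.055)/1.055)^2.4 ≈ 0.973445
  B: 167/255 ≈ 0.654902 > 0.04045 → ((0.654902+0.055)/1.055)^2.4 ≈ 0.386429
R_lin = 0.052861, G_lin = 0.973445, B_lin = 0.386429
L = 0.2126×R + 0.7152×G + 0.0722×B
L = 0.2126×0.052861 + 0.7152×0.973445 + 0.0722×0.386429
L ≈ 0.735346


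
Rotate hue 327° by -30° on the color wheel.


New hue = (H + rotation) mod 360
New hue = (327 -30) mod 360
= 297 mod 360
= 297°


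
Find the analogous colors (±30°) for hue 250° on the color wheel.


Base hue: 250°
Left analog: (250 - 30) mod 360 = 220°
Right analog: (250 + 30) mod 360 = 280°
Analogous hues = 220° and 280°


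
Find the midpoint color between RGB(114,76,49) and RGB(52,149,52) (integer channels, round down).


Midpoint: each channel = ⌊(C₁+C₂)/2⌋
R: ⌊(114+52)/2⌋ = 83
G: ⌊(76+149)/2⌋ = 112
B: ⌊(49+52)/2⌋ = 50
= RGB(83, 112, 50)


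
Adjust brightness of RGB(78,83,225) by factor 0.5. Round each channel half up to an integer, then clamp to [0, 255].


Multiply each channel by 0.5, round half up, clamp to [0, 255]
R: 78×0.5 = 39
G: 83×0.5 = 41.5 → round → 42
B: 225×0.5 = 112.5 → round → 113
= RGB(39, 42, 113)


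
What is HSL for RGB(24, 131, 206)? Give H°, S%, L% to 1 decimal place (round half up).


Normalize: R'=24/255≈0.0941, G'=131/255≈0.5137, B'=206/255≈0.8078
Max=206/255, Min=24/255, Δ=Max-Min=182/255
L = (Max+Min)/2 = (206+24)/510 = 230/510 = 0.45098… → L = 45.1%
L ≤ 0.5 → S = Δ/(Max+Min) = 182/(206+24) = 182/230 = 0.79130… → S = 79.1%
(the 1/255 factors cancel in S and H, so raw channel differences can be used)
Max is B' → H = 60 × ((R-G)/Δ + 4) = 60 × ((24-131)/182 + 4)
  -107/182 + 4 = -0.5879… + 4 = 3.4120…
  H = 60 × 3.4120… = 204.725…° → H = 204.7°
= HSL(204.7°, 79.1%, 45.1%)


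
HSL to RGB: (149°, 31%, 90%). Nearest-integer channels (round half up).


H=149°, S=0.31, L=0.90
C = (1-|2L-1|)×S = (1-|0.80|)×0.31 = 0.062
H' = H/60 = 149/60 ≈ 2.4833; X = C×(1-|H' mod 2 - 1|) ≈ 0.0300
m = L - C/2 = 0.90 - 0.031 = 0.869
Sector ⌊H'⌋ = 2 → (R',G',B') = (0.0, 0.062, ≈0.0300)
RGB = ((R'+m)×255, (G'+m)×255, (B'+m)×255) = (221.595, 237.405, 229.2365)
Round half up → RGB(222, 237, 229)


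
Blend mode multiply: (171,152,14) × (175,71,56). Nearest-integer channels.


Multiply: C = A×B/255, rounded to nearest integer
R: 171×175/255 = 29925/255 ≈ 117.353 → 117
G: 152×71/255 = 10792/255 ≈ 42.322 → 42
B: 14×56/255 = 784/255 ≈ 3.075 → 3
= RGB(117, 42, 3)


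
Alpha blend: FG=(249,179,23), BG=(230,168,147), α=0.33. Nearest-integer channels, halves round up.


C = α×F + (1-α)×B, with 1-α = 0.67
R: 0.33×249 + 0.67×230 = 82.17 + 154.10 = 236.27 → 236
G: 0.33×179 + 0.67×168 = 59.07 + 112.56 = 171.63 → 172
B: 0.33×23 + 0.67×147 = 7.59 + 98.49 = 106.08 → 106
= RGB(236, 172, 106)


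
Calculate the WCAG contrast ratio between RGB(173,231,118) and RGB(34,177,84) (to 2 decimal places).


Linearize each sRGB channel c=v/255: c/12.92 if c ≤ 0.04045 else ((c+0.055)/1.055)^2.4
L = 0.2126×R_lin + 0.7152×G_lin + 0.0722×B_lin
Color 1 (173,231,118):
  R=173: 173/255≈0.6784 > 0.04045 → ((0.6784+0.055)/1.055)^2.4 ≈ 0.41789
  G=231: 231/255≈0.9059 > 0.04045 → ((0.9059+0.055)/1.055)^2.4 ≈ 0.79910
  B=118: 118/255≈0.4627 > 0.04045 → ((0.4627+0.055)/1.055)^2.4 ≈ 0.18116
  L1 = 0.2126×0.41789 + 0.7152×0.79910 + 0.0722×0.18116 ≈ 0.67344
Color 2 (34,177,84):
  R=34: 34/255≈0.1333 > 0.04045 → ((0.1333+0.055)/1.055)^2.4 ≈ 0.01600
  G=177: 177/255≈0.6941 > 0.04045 → ((0.6941+0.055)/1.055)^2.4 ≈ 0.43966
  B=84: 84/255≈0.3294 > 0.04045 → ((0.3294+0.055)/1.055)^2.4 ≈ 0.08866
  L2 = 0.2126×0.01600 + 0.7152×0.43966 + 0.0722×0.08866 ≈ 0.32424
Lighter = 0.67344, Darker = 0.32424
Ratio = (L_lighter + 0.05) / (L_darker + 0.05)
Ratio = (0.67344 + 0.05) / (0.32424 + 0.05) = 0.72344 / 0.37424 ≈ 1.9331
Ratio ≈ 1.93:1


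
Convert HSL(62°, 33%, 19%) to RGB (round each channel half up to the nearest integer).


H=62°, S=0.33, L=0.19
C = (1-|2L-1|)×S = (1-|-0.62|)×0.33 = 0.1254
H' = H/60 = 62/60 ≈ 1.0333; X = C×(1-|H' mod 2 - 1|) = 0.12122
m = L - C/2 = 0.19 - 0.0627 = 0.1273
Sector ⌊H'⌋ = 1 → (R',G',B') = (0.12122, 0.1254, 0.0)
RGB = ((R'+m)×255, (G'+m)×255, (B'+m)×255) = (63.3726, 64.4385, 32.4615)
Round half up → RGB(63, 64, 32)


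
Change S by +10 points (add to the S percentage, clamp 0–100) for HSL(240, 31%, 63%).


Original S = 31%
Adjustment = +10 percentage points
New S = 31 + (10) = 41
Clamp to [0, 100] → 41
= HSL(240°, 41%, 63%)


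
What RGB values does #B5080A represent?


B5 → 181 (R)
08 → 8 (G)
0A → 10 (B)
= RGB(181, 8, 10)


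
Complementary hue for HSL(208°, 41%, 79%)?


Complement = opposite side of color wheel = hue + 180°
H' = (208 + 180) mod 360 = 28°
S and L unchanged.
= HSL(28°, 41%, 79%)


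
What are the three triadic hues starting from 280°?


Triadic: equally spaced at 120° intervals
H1 = 280°
H2 = (280 + 120) mod 360 = 40°
H3 = (280 + 240) mod 360 = 160°
Triadic = 280°, 40°, 160°


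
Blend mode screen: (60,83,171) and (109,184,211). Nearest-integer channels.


Screen: C = 255 - (255-A)×(255-B)/255, rounded to nearest integer
R: 255 - (255-60)×(255-109)/255 = 255 - 28470/255 ≈ 255 - 111.647 = 143.353 → 143
G: 255 - (255-83)×(255-184)/255 = 255 - 12212/255 ≈ 255 - 47.890 = 207.110 → 207
B: 255 - (255-171)×(255-211)/255 = 255 - 3696/255 ≈ 255 - 14.494 = 240.506 → 241
= RGB(143, 207, 241)


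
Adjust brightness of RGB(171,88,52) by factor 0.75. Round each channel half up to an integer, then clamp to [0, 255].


Multiply each channel by 0.75, round half up, clamp to [0, 255]
R: 171×0.75 = 128.25 → round → 128
G: 88×0.75 = 66
B: 52×0.75 = 39
= RGB(128, 66, 39)


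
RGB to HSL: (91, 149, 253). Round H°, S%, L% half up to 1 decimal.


Normalize: R'=91/255≈0.3569, G'=149/255≈0.5843, B'=253/255≈0.9922
Max=253/255, Min=91/255, Δ=Max-Min=162/255
L = (Max+Min)/2 = (253+91)/510 = 344/510 = 0.67450… → L = 67.5%
L > 0.5 → S = Δ/(2-Max-Min) = 162/(510-253-91) = 162/166 = 0.97590… → S = 97.6%
(the 1/255 factors cancel in S and H, so raw channel differences can be used)
Max is B' → H = 60 × ((R-G)/Δ + 4) = 60 × ((91-149)/162 + 4)
  -58/162 + 4 = -0.3580… + 4 = 3.6419…
  H = 60 × 3.6419… = 218.518…° → H = 218.5°
= HSL(218.5°, 97.6%, 67.5%)


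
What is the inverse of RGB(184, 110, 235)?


Invert: (255-R, 255-G, 255-B)
R: 255-184 = 71
G: 255-110 = 145
B: 255-235 = 20
= RGB(71, 145, 20)


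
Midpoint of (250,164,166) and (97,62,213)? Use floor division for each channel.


Midpoint: each channel = ⌊(C₁+C₂)/2⌋
R: ⌊(250+97)/2⌋ = 173
G: ⌊(164+62)/2⌋ = 113
B: ⌊(166+213)/2⌋ = 189
= RGB(173, 113, 189)


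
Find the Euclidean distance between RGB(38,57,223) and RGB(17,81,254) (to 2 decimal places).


d = √[(R₁-R₂)² + (G₁-G₂)² + (B₁-B₂)²]
d = √[(38-17)² + (57-81)² + (223-254)²]
d = √[441 + 576 + 961]
d = √1978
d ≈ 44.47


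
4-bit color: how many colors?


Colors = 2^bits = 2^4
= 16 colors


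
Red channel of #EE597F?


Color: #EE597F
R = EE = 238
G = 59 = 89
B = 7F = 127
Red = 238


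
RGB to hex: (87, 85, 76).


R = 87 → 57 (hex)
G = 85 → 55 (hex)
B = 76 → 4C (hex)
Hex = #57554C


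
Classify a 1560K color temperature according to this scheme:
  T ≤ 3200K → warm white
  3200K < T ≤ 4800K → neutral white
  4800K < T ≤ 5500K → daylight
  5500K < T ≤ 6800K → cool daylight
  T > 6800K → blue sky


Temperature: 1560K
1560K ≤ 3200K → warm white
Classification: warm white


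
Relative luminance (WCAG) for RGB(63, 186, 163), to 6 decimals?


Linearize each channel (sRGB transfer function): c = v/255; c_lin = c/12.92 if c ≤ 0.04045, else ((c+0.055)/1.055)^2.4
  R: 63/255 ≈ 0.247059 > 0.04045 → ((0.247059+0.055)/1.055)^2.4 ≈ 0.049707
  G: 186/255 ≈ 0.729412 > 0.04045 → ((0.729412+0.055)/1.055)^2.4 ≈ 0.491021
  B: 163/255 ≈ 0.639216 > 0.04045 → ((0.639216+0.055)/1.055)^2.4 ≈ 0.366253
R_lin = 0.049707, G_lin = 0.491021, B_lin = 0.366253
L = 0.2126×R + 0.7152×G + 0.0722×B
L = 0.2126×0.049707 + 0.7152×0.491021 + 0.0722×0.366253
L ≈ 0.388189


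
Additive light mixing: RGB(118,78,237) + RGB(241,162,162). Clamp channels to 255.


Additive: each channel = min(255, C₁+C₂)
R: 118+241 = 359 → 255
G: 78+162 = 240 → 240
B: 237+162 = 399 → 255
= RGB(255, 240, 255)


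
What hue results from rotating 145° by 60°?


New hue = (H + rotation) mod 360
New hue = (145 + 60) mod 360
= 205 mod 360
= 205°


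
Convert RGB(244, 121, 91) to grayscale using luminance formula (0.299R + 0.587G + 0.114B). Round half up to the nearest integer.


Gray = 0.299×R + 0.587×G + 0.114×B
Gray = 0.299×244 + 0.587×121 + 0.114×91
Gray = 72.956 + 71.027 + 10.374
Gray = 154.357 → round half up → 154
Gray = 154


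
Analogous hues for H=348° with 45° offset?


Base hue: 348°
Left analog: (348 - 45) mod 360 = 303°
Right analog: (348 + 45) mod 360 = 33°
Analogous hues = 303° and 33°


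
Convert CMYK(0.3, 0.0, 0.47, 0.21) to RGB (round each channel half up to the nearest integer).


R = 255 × (1-C) × (1-K) = 255 × 0.70 × 0.79 = 141.015 → 141
G = 255 × (1-M) × (1-K) = 255 × 1.00 × 0.79 = 201.45 → 201
B = 255 × (1-Y) × (1-K) = 255 × 0.53 × 0.79 = 106.7685 → 107
= RGB(141, 201, 107)


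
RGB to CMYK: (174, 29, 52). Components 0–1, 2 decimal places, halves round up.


R'=174/255≈0.6824, G'=29/255≈0.1137, B'=52/255≈0.2039
K = 1 - max(R',G',B') = 1 - 174/255 = 81/255 = 0.31764… → 0.32
(1-R'-K)/(1-K) simplifies to (max-R)/max with max = 174:
C = (174-174)/174 = 0/174 = 0 → 0.00
M = (174-29)/174 = 145/174 = 0.83333… → 0.83
Y = (174-52)/174 = 122/174 = 0.70114… → 0.70
= CMYK(0.00, 0.83, 0.70, 0.32)


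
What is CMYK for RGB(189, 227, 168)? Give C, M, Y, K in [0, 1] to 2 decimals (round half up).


R'=189/255≈0.7412, G'=227/255≈0.8902, B'=168/255≈0.6588
K = 1 - max(R',G',B') = 1 - 227/255 = 28/255 = 0.10980… → 0.11
(1-R'-K)/(1-K) simplifies to (max-R)/max with max = 227:
C = (227-189)/227 = 38/227 = 0.16740… → 0.17
M = (227-227)/227 = 0/227 = 0 → 0.00
Y = (227-168)/227 = 59/227 = 0.25991… → 0.26
= CMYK(0.17, 0.00, 0.26, 0.11)


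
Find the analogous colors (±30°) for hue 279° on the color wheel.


Base hue: 279°
Left analog: (279 - 30) mod 360 = 249°
Right analog: (279 + 30) mod 360 = 309°
Analogous hues = 249° and 309°


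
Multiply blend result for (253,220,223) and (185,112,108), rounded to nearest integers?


Multiply: C = A×B/255, rounded to nearest integer
R: 253×185/255 = 46805/255 ≈ 183.549 → 184
G: 220×112/255 = 24640/255 ≈ 96.627 → 97
B: 223×108/255 = 24084/255 ≈ 94.447 → 94
= RGB(184, 97, 94)


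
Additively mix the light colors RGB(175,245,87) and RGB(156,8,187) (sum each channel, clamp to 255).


Additive: each channel = min(255, C₁+C₂)
R: 175+156 = 331 → 255
G: 245+8 = 253 → 253
B: 87+187 = 274 → 255
= RGB(255, 253, 255)


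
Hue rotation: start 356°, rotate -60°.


New hue = (H + rotation) mod 360
New hue = (356 -60) mod 360
= 296 mod 360
= 296°
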